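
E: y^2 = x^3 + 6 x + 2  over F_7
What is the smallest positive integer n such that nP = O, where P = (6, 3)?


Compute successive multiples of P until we hit O:
  1P = (6, 3)
  2P = (6, 4)
  3P = O

ord(P) = 3


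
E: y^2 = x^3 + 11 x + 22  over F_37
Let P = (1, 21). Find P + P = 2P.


Doubling: s = (3 x1^2 + a) / (2 y1)
s = (3*1^2 + 11) / (2*21) mod 37 = 25
x3 = s^2 - 2 x1 mod 37 = 25^2 - 2*1 = 31
y3 = s (x1 - x3) - y1 mod 37 = 25 * (1 - 31) - 21 = 6

2P = (31, 6)


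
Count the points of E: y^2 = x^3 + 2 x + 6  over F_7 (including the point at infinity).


For each x in F_7, count y with y^2 = x^3 + 2 x + 6 mod 7:
  x = 1: RHS = 2, y in [3, 4]  -> 2 point(s)
  x = 2: RHS = 4, y in [2, 5]  -> 2 point(s)
  x = 3: RHS = 4, y in [2, 5]  -> 2 point(s)
  x = 4: RHS = 1, y in [1, 6]  -> 2 point(s)
  x = 5: RHS = 1, y in [1, 6]  -> 2 point(s)
Affine points: 10. Add the point at infinity: total = 11.

#E(F_7) = 11


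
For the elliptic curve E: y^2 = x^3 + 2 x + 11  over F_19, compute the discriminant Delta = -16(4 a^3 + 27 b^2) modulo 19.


4 a^3 + 27 b^2 = 4*2^3 + 27*11^2 = 32 + 3267 = 3299
Delta = -16 * (3299) = -52784
Delta mod 19 = 17

Delta = 17 (mod 19)


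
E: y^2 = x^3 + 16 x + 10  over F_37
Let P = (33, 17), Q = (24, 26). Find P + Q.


P != Q, so use the chord formula.
s = (y2 - y1) / (x2 - x1) = (9) / (28) mod 37 = 36
x3 = s^2 - x1 - x2 mod 37 = 36^2 - 33 - 24 = 18
y3 = s (x1 - x3) - y1 mod 37 = 36 * (33 - 18) - 17 = 5

P + Q = (18, 5)


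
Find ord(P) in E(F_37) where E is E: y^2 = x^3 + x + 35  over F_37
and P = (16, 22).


Compute successive multiples of P until we hit O:
  1P = (16, 22)
  2P = (35, 5)
  3P = (32, 4)
  4P = (29, 25)
  5P = (3, 18)
  6P = (17, 9)
  7P = (25, 21)
  8P = (12, 31)
  ... (continuing to 20P)
  20P = O

ord(P) = 20


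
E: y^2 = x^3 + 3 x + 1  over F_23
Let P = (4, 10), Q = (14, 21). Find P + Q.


P != Q, so use the chord formula.
s = (y2 - y1) / (x2 - x1) = (11) / (10) mod 23 = 8
x3 = s^2 - x1 - x2 mod 23 = 8^2 - 4 - 14 = 0
y3 = s (x1 - x3) - y1 mod 23 = 8 * (4 - 0) - 10 = 22

P + Q = (0, 22)


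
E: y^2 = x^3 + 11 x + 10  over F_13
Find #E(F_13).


For each x in F_13, count y with y^2 = x^3 + 11 x + 10 mod 13:
  x = 0: RHS = 10, y in [6, 7]  -> 2 point(s)
  x = 1: RHS = 9, y in [3, 10]  -> 2 point(s)
  x = 2: RHS = 1, y in [1, 12]  -> 2 point(s)
  x = 4: RHS = 1, y in [1, 12]  -> 2 point(s)
  x = 7: RHS = 1, y in [1, 12]  -> 2 point(s)
  x = 8: RHS = 12, y in [5, 8]  -> 2 point(s)
Affine points: 12. Add the point at infinity: total = 13.

#E(F_13) = 13


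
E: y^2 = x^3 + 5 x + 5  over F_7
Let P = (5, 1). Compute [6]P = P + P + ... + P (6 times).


k = 6 = 110_2 (binary, LSB first: 011)
Double-and-add from P = (5, 1):
  bit 0 = 0: acc unchanged = O
  bit 1 = 1: acc = O + (1, 5) = (1, 5)
  bit 2 = 1: acc = (1, 5) + (2, 4) = (5, 6)

6P = (5, 6)


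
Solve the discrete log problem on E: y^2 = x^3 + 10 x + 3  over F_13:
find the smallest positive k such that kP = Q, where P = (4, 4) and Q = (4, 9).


Enumerate multiples of P until we hit Q = (4, 9):
  1P = (4, 4)
  2P = (8, 6)
  3P = (11, 12)
  4P = (7, 0)
  5P = (11, 1)
  6P = (8, 7)
  7P = (4, 9)
Match found at i = 7.

k = 7


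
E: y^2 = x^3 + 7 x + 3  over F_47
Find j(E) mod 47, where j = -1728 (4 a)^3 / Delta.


Delta = -16(4 a^3 + 27 b^2) mod 47 = 10
-1728 * (4 a)^3 = -1728 * (4*7)^3 mod 47 = 33
j = 33 * 10^(-1) mod 47 = 8

j = 8 (mod 47)


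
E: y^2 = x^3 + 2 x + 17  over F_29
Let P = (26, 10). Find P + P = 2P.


Doubling: s = (3 x1^2 + a) / (2 y1)
s = (3*26^2 + 2) / (2*10) mod 29 = 0
x3 = s^2 - 2 x1 mod 29 = 0^2 - 2*26 = 6
y3 = s (x1 - x3) - y1 mod 29 = 0 * (26 - 6) - 10 = 19

2P = (6, 19)


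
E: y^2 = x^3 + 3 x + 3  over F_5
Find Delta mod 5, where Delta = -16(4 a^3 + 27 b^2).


4 a^3 + 27 b^2 = 4*3^3 + 27*3^2 = 108 + 243 = 351
Delta = -16 * (351) = -5616
Delta mod 5 = 4

Delta = 4 (mod 5)


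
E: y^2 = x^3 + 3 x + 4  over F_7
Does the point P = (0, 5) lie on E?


Check whether y^2 = x^3 + 3 x + 4 (mod 7) for (x, y) = (0, 5).
LHS: y^2 = 5^2 mod 7 = 4
RHS: x^3 + 3 x + 4 = 0^3 + 3*0 + 4 mod 7 = 4
LHS = RHS

Yes, on the curve


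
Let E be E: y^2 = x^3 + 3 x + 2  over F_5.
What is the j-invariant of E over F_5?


Delta = -16(4 a^3 + 27 b^2) mod 5 = 4
-1728 * (4 a)^3 = -1728 * (4*3)^3 mod 5 = 1
j = 1 * 4^(-1) mod 5 = 4

j = 4 (mod 5)


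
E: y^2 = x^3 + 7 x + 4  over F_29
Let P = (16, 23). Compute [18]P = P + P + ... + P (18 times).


k = 18 = 10010_2 (binary, LSB first: 01001)
Double-and-add from P = (16, 23):
  bit 0 = 0: acc unchanged = O
  bit 1 = 1: acc = O + (20, 13) = (20, 13)
  bit 2 = 0: acc unchanged = (20, 13)
  bit 3 = 0: acc unchanged = (20, 13)
  bit 4 = 1: acc = (20, 13) + (19, 6) = (10, 28)

18P = (10, 28)


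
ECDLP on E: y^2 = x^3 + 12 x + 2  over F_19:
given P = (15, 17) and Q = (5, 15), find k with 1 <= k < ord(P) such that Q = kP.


Enumerate multiples of P until we hit Q = (5, 15):
  1P = (15, 17)
  2P = (5, 4)
  3P = (10, 18)
  4P = (10, 1)
  5P = (5, 15)
Match found at i = 5.

k = 5


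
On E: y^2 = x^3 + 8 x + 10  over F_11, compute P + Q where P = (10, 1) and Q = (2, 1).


P != Q, so use the chord formula.
s = (y2 - y1) / (x2 - x1) = (0) / (3) mod 11 = 0
x3 = s^2 - x1 - x2 mod 11 = 0^2 - 10 - 2 = 10
y3 = s (x1 - x3) - y1 mod 11 = 0 * (10 - 10) - 1 = 10

P + Q = (10, 10)


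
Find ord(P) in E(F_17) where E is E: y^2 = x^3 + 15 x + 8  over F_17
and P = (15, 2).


Compute successive multiples of P until we hit O:
  1P = (15, 2)
  2P = (6, 12)
  3P = (5, 2)
  4P = (14, 15)
  5P = (4, 8)
  6P = (16, 14)
  7P = (11, 12)
  8P = (10, 11)
  ... (continuing to 19P)
  19P = O

ord(P) = 19


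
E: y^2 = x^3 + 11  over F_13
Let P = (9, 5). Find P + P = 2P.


Doubling: s = (3 x1^2 + a) / (2 y1)
s = (3*9^2 + 0) / (2*5) mod 13 = 10
x3 = s^2 - 2 x1 mod 13 = 10^2 - 2*9 = 4
y3 = s (x1 - x3) - y1 mod 13 = 10 * (9 - 4) - 5 = 6

2P = (4, 6)


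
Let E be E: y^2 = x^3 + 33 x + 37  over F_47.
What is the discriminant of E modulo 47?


4 a^3 + 27 b^2 = 4*33^3 + 27*37^2 = 143748 + 36963 = 180711
Delta = -16 * (180711) = -2891376
Delta mod 47 = 17

Delta = 17 (mod 47)


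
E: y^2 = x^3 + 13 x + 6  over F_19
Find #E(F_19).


For each x in F_19, count y with y^2 = x^3 + 13 x + 6 mod 19:
  x = 0: RHS = 6, y in [5, 14]  -> 2 point(s)
  x = 1: RHS = 1, y in [1, 18]  -> 2 point(s)
  x = 5: RHS = 6, y in [5, 14]  -> 2 point(s)
  x = 9: RHS = 16, y in [4, 15]  -> 2 point(s)
  x = 11: RHS = 17, y in [6, 13]  -> 2 point(s)
  x = 12: RHS = 9, y in [3, 16]  -> 2 point(s)
  x = 13: RHS = 16, y in [4, 15]  -> 2 point(s)
  x = 14: RHS = 6, y in [5, 14]  -> 2 point(s)
  x = 15: RHS = 4, y in [2, 17]  -> 2 point(s)
  x = 16: RHS = 16, y in [4, 15]  -> 2 point(s)
  x = 18: RHS = 11, y in [7, 12]  -> 2 point(s)
Affine points: 22. Add the point at infinity: total = 23.

#E(F_19) = 23


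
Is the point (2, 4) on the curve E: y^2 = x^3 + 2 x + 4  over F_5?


Check whether y^2 = x^3 + 2 x + 4 (mod 5) for (x, y) = (2, 4).
LHS: y^2 = 4^2 mod 5 = 1
RHS: x^3 + 2 x + 4 = 2^3 + 2*2 + 4 mod 5 = 1
LHS = RHS

Yes, on the curve


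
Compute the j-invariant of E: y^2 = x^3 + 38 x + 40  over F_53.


Delta = -16(4 a^3 + 27 b^2) mod 53 = 51
-1728 * (4 a)^3 = -1728 * (4*38)^3 mod 53 = 5
j = 5 * 51^(-1) mod 53 = 24

j = 24 (mod 53)


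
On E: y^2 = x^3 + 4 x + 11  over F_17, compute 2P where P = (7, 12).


Doubling: s = (3 x1^2 + a) / (2 y1)
s = (3*7^2 + 4) / (2*12) mod 17 = 7
x3 = s^2 - 2 x1 mod 17 = 7^2 - 2*7 = 1
y3 = s (x1 - x3) - y1 mod 17 = 7 * (7 - 1) - 12 = 13

2P = (1, 13)


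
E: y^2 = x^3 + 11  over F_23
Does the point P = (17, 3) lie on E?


Check whether y^2 = x^3 + 0 x + 11 (mod 23) for (x, y) = (17, 3).
LHS: y^2 = 3^2 mod 23 = 9
RHS: x^3 + 0 x + 11 = 17^3 + 0*17 + 11 mod 23 = 2
LHS != RHS

No, not on the curve


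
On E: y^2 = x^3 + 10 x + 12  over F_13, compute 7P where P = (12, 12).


k = 7 = 111_2 (binary, LSB first: 111)
Double-and-add from P = (12, 12):
  bit 0 = 1: acc = O + (12, 12) = (12, 12)
  bit 1 = 1: acc = (12, 12) + (2, 1) = (11, 6)
  bit 2 = 1: acc = (11, 6) + (0, 8) = (3, 2)

7P = (3, 2)


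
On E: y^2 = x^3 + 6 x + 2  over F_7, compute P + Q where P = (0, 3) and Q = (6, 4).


P != Q, so use the chord formula.
s = (y2 - y1) / (x2 - x1) = (1) / (6) mod 7 = 6
x3 = s^2 - x1 - x2 mod 7 = 6^2 - 0 - 6 = 2
y3 = s (x1 - x3) - y1 mod 7 = 6 * (0 - 2) - 3 = 6

P + Q = (2, 6)


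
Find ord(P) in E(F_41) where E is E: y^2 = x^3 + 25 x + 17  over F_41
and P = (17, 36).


Compute successive multiples of P until we hit O:
  1P = (17, 36)
  2P = (8, 14)
  3P = (24, 38)
  4P = (21, 39)
  5P = (1, 17)
  6P = (14, 6)
  7P = (28, 18)
  8P = (39, 0)
  ... (continuing to 16P)
  16P = O

ord(P) = 16


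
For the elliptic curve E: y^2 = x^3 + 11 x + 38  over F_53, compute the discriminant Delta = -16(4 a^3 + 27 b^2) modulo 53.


4 a^3 + 27 b^2 = 4*11^3 + 27*38^2 = 5324 + 38988 = 44312
Delta = -16 * (44312) = -708992
Delta mod 53 = 42

Delta = 42 (mod 53)


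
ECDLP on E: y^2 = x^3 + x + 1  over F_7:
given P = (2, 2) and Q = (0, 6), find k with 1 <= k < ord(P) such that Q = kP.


Enumerate multiples of P until we hit Q = (0, 6):
  1P = (2, 2)
  2P = (0, 1)
  3P = (0, 6)
Match found at i = 3.

k = 3


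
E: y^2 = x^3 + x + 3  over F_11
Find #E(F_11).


For each x in F_11, count y with y^2 = x^3 + 1 x + 3 mod 11:
  x = 0: RHS = 3, y in [5, 6]  -> 2 point(s)
  x = 1: RHS = 5, y in [4, 7]  -> 2 point(s)
  x = 3: RHS = 0, y in [0]  -> 1 point(s)
  x = 4: RHS = 5, y in [4, 7]  -> 2 point(s)
  x = 5: RHS = 1, y in [1, 10]  -> 2 point(s)
  x = 6: RHS = 5, y in [4, 7]  -> 2 point(s)
  x = 7: RHS = 1, y in [1, 10]  -> 2 point(s)
  x = 9: RHS = 4, y in [2, 9]  -> 2 point(s)
  x = 10: RHS = 1, y in [1, 10]  -> 2 point(s)
Affine points: 17. Add the point at infinity: total = 18.

#E(F_11) = 18


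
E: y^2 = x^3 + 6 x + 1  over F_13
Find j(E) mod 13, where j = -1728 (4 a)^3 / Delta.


Delta = -16(4 a^3 + 27 b^2) mod 13 = 5
-1728 * (4 a)^3 = -1728 * (4*6)^3 mod 13 = 5
j = 5 * 5^(-1) mod 13 = 1

j = 1 (mod 13)


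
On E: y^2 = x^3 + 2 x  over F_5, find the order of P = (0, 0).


Compute successive multiples of P until we hit O:
  1P = (0, 0)
  2P = O

ord(P) = 2


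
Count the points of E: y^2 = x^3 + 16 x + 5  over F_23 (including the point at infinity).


For each x in F_23, count y with y^2 = x^3 + 16 x + 5 mod 23:
  x = 4: RHS = 18, y in [8, 15]  -> 2 point(s)
  x = 5: RHS = 3, y in [7, 16]  -> 2 point(s)
  x = 6: RHS = 18, y in [8, 15]  -> 2 point(s)
  x = 7: RHS = 0, y in [0]  -> 1 point(s)
  x = 8: RHS = 1, y in [1, 22]  -> 2 point(s)
  x = 9: RHS = 4, y in [2, 21]  -> 2 point(s)
  x = 12: RHS = 16, y in [4, 19]  -> 2 point(s)
  x = 13: RHS = 18, y in [8, 15]  -> 2 point(s)
  x = 14: RHS = 6, y in [11, 12]  -> 2 point(s)
  x = 15: RHS = 9, y in [3, 20]  -> 2 point(s)
Affine points: 19. Add the point at infinity: total = 20.

#E(F_23) = 20


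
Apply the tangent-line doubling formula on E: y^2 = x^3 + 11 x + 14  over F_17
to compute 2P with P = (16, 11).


Doubling: s = (3 x1^2 + a) / (2 y1)
s = (3*16^2 + 11) / (2*11) mod 17 = 13
x3 = s^2 - 2 x1 mod 17 = 13^2 - 2*16 = 1
y3 = s (x1 - x3) - y1 mod 17 = 13 * (16 - 1) - 11 = 14

2P = (1, 14)


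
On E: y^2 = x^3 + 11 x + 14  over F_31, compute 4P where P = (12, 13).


k = 4 = 100_2 (binary, LSB first: 001)
Double-and-add from P = (12, 13):
  bit 0 = 0: acc unchanged = O
  bit 1 = 0: acc unchanged = O
  bit 2 = 1: acc = O + (21, 12) = (21, 12)

4P = (21, 12)


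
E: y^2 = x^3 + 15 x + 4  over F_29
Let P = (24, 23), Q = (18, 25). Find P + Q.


P != Q, so use the chord formula.
s = (y2 - y1) / (x2 - x1) = (2) / (23) mod 29 = 19
x3 = s^2 - x1 - x2 mod 29 = 19^2 - 24 - 18 = 0
y3 = s (x1 - x3) - y1 mod 29 = 19 * (24 - 0) - 23 = 27

P + Q = (0, 27)


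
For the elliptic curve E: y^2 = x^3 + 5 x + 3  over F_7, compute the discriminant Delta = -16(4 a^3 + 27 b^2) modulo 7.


4 a^3 + 27 b^2 = 4*5^3 + 27*3^2 = 500 + 243 = 743
Delta = -16 * (743) = -11888
Delta mod 7 = 5

Delta = 5 (mod 7)


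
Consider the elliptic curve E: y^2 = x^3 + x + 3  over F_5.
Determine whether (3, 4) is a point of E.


Check whether y^2 = x^3 + 1 x + 3 (mod 5) for (x, y) = (3, 4).
LHS: y^2 = 4^2 mod 5 = 1
RHS: x^3 + 1 x + 3 = 3^3 + 1*3 + 3 mod 5 = 3
LHS != RHS

No, not on the curve


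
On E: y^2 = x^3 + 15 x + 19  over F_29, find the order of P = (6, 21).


Compute successive multiples of P until we hit O:
  1P = (6, 21)
  2P = (13, 2)
  3P = (15, 20)
  4P = (3, 27)
  5P = (24, 15)
  6P = (12, 10)
  7P = (20, 24)
  8P = (10, 3)
  ... (continuing to 20P)
  20P = O

ord(P) = 20


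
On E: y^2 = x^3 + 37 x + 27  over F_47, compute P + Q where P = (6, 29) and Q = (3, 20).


P != Q, so use the chord formula.
s = (y2 - y1) / (x2 - x1) = (38) / (44) mod 47 = 3
x3 = s^2 - x1 - x2 mod 47 = 3^2 - 6 - 3 = 0
y3 = s (x1 - x3) - y1 mod 47 = 3 * (6 - 0) - 29 = 36

P + Q = (0, 36)


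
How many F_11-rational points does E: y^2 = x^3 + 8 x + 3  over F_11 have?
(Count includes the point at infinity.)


For each x in F_11, count y with y^2 = x^3 + 8 x + 3 mod 11:
  x = 0: RHS = 3, y in [5, 6]  -> 2 point(s)
  x = 1: RHS = 1, y in [1, 10]  -> 2 point(s)
  x = 2: RHS = 5, y in [4, 7]  -> 2 point(s)
  x = 4: RHS = 0, y in [0]  -> 1 point(s)
  x = 5: RHS = 3, y in [5, 6]  -> 2 point(s)
  x = 6: RHS = 3, y in [5, 6]  -> 2 point(s)
  x = 9: RHS = 1, y in [1, 10]  -> 2 point(s)
  x = 10: RHS = 5, y in [4, 7]  -> 2 point(s)
Affine points: 15. Add the point at infinity: total = 16.

#E(F_11) = 16


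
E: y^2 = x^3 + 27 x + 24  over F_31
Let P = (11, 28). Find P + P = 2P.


Doubling: s = (3 x1^2 + a) / (2 y1)
s = (3*11^2 + 27) / (2*28) mod 31 = 28
x3 = s^2 - 2 x1 mod 31 = 28^2 - 2*11 = 18
y3 = s (x1 - x3) - y1 mod 31 = 28 * (11 - 18) - 28 = 24

2P = (18, 24)


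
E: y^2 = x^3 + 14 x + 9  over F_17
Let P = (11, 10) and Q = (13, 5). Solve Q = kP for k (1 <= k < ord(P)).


Enumerate multiples of P until we hit Q = (13, 5):
  1P = (11, 10)
  2P = (13, 5)
Match found at i = 2.

k = 2


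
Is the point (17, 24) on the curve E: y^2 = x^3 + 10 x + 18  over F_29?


Check whether y^2 = x^3 + 10 x + 18 (mod 29) for (x, y) = (17, 24).
LHS: y^2 = 24^2 mod 29 = 25
RHS: x^3 + 10 x + 18 = 17^3 + 10*17 + 18 mod 29 = 26
LHS != RHS

No, not on the curve


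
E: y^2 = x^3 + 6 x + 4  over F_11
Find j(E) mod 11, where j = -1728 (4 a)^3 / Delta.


Delta = -16(4 a^3 + 27 b^2) mod 11 = 10
-1728 * (4 a)^3 = -1728 * (4*6)^3 mod 11 = 3
j = 3 * 10^(-1) mod 11 = 8

j = 8 (mod 11)


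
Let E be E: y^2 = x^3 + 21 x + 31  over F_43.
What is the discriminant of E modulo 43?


4 a^3 + 27 b^2 = 4*21^3 + 27*31^2 = 37044 + 25947 = 62991
Delta = -16 * (62991) = -1007856
Delta mod 43 = 21

Delta = 21 (mod 43)


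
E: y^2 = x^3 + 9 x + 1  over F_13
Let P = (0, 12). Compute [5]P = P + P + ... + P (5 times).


k = 5 = 101_2 (binary, LSB first: 101)
Double-and-add from P = (0, 12):
  bit 0 = 1: acc = O + (0, 12) = (0, 12)
  bit 1 = 0: acc unchanged = (0, 12)
  bit 2 = 1: acc = (0, 12) + (4, 7) = (0, 1)

5P = (0, 1)


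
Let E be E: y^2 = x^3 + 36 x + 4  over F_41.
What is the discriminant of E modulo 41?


4 a^3 + 27 b^2 = 4*36^3 + 27*4^2 = 186624 + 432 = 187056
Delta = -16 * (187056) = -2992896
Delta mod 41 = 22

Delta = 22 (mod 41)


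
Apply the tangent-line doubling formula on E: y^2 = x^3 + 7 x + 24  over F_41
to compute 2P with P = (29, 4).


Doubling: s = (3 x1^2 + a) / (2 y1)
s = (3*29^2 + 7) / (2*4) mod 41 = 19
x3 = s^2 - 2 x1 mod 41 = 19^2 - 2*29 = 16
y3 = s (x1 - x3) - y1 mod 41 = 19 * (29 - 16) - 4 = 38

2P = (16, 38)


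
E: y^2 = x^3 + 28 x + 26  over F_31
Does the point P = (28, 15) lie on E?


Check whether y^2 = x^3 + 28 x + 26 (mod 31) for (x, y) = (28, 15).
LHS: y^2 = 15^2 mod 31 = 8
RHS: x^3 + 28 x + 26 = 28^3 + 28*28 + 26 mod 31 = 8
LHS = RHS

Yes, on the curve


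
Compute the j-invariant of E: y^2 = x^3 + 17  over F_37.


Delta = -16(4 a^3 + 27 b^2) mod 37 = 27
-1728 * (4 a)^3 = -1728 * (4*0)^3 mod 37 = 0
j = 0 * 27^(-1) mod 37 = 0

j = 0 (mod 37)


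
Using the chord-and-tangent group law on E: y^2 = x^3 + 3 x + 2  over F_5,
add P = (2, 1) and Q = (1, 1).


P != Q, so use the chord formula.
s = (y2 - y1) / (x2 - x1) = (0) / (4) mod 5 = 0
x3 = s^2 - x1 - x2 mod 5 = 0^2 - 2 - 1 = 2
y3 = s (x1 - x3) - y1 mod 5 = 0 * (2 - 2) - 1 = 4

P + Q = (2, 4)


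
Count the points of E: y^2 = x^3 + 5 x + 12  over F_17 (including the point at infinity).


For each x in F_17, count y with y^2 = x^3 + 5 x + 12 mod 17:
  x = 1: RHS = 1, y in [1, 16]  -> 2 point(s)
  x = 2: RHS = 13, y in [8, 9]  -> 2 point(s)
  x = 5: RHS = 9, y in [3, 14]  -> 2 point(s)
  x = 7: RHS = 16, y in [4, 13]  -> 2 point(s)
  x = 9: RHS = 4, y in [2, 15]  -> 2 point(s)
  x = 10: RHS = 8, y in [5, 12]  -> 2 point(s)
  x = 11: RHS = 4, y in [2, 15]  -> 2 point(s)
  x = 12: RHS = 15, y in [7, 10]  -> 2 point(s)
  x = 13: RHS = 13, y in [8, 9]  -> 2 point(s)
  x = 14: RHS = 4, y in [2, 15]  -> 2 point(s)
Affine points: 20. Add the point at infinity: total = 21.

#E(F_17) = 21


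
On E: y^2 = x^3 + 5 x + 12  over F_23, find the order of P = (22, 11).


Compute successive multiples of P until we hit O:
  1P = (22, 11)
  2P = (20, 19)
  3P = (20, 4)
  4P = (22, 12)
  5P = O

ord(P) = 5


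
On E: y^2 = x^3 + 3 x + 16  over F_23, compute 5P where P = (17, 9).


k = 5 = 101_2 (binary, LSB first: 101)
Double-and-add from P = (17, 9):
  bit 0 = 1: acc = O + (17, 9) = (17, 9)
  bit 1 = 0: acc unchanged = (17, 9)
  bit 2 = 1: acc = (17, 9) + (12, 20) = (20, 16)

5P = (20, 16)


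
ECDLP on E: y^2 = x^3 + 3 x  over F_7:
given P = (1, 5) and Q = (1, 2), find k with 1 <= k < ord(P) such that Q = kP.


Enumerate multiples of P until we hit Q = (1, 2):
  1P = (1, 5)
  2P = (2, 0)
  3P = (1, 2)
Match found at i = 3.

k = 3


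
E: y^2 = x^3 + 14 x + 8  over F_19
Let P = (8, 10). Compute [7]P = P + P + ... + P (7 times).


k = 7 = 111_2 (binary, LSB first: 111)
Double-and-add from P = (8, 10):
  bit 0 = 1: acc = O + (8, 10) = (8, 10)
  bit 1 = 1: acc = (8, 10) + (12, 2) = (3, 18)
  bit 2 = 1: acc = (3, 18) + (6, 2) = (11, 12)

7P = (11, 12)


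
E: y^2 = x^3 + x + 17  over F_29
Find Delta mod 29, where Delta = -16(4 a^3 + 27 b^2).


4 a^3 + 27 b^2 = 4*1^3 + 27*17^2 = 4 + 7803 = 7807
Delta = -16 * (7807) = -124912
Delta mod 29 = 20

Delta = 20 (mod 29)


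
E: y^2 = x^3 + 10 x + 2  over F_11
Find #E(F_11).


For each x in F_11, count y with y^2 = x^3 + 10 x + 2 mod 11:
  x = 3: RHS = 4, y in [2, 9]  -> 2 point(s)
  x = 5: RHS = 1, y in [1, 10]  -> 2 point(s)
  x = 6: RHS = 3, y in [5, 6]  -> 2 point(s)
  x = 8: RHS = 0, y in [0]  -> 1 point(s)
Affine points: 7. Add the point at infinity: total = 8.

#E(F_11) = 8


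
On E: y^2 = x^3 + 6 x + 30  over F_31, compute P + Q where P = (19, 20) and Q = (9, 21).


P != Q, so use the chord formula.
s = (y2 - y1) / (x2 - x1) = (1) / (21) mod 31 = 3
x3 = s^2 - x1 - x2 mod 31 = 3^2 - 19 - 9 = 12
y3 = s (x1 - x3) - y1 mod 31 = 3 * (19 - 12) - 20 = 1

P + Q = (12, 1)


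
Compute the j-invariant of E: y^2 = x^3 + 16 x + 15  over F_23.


Delta = -16(4 a^3 + 27 b^2) mod 23 = 8
-1728 * (4 a)^3 = -1728 * (4*16)^3 mod 23 = 7
j = 7 * 8^(-1) mod 23 = 21

j = 21 (mod 23)


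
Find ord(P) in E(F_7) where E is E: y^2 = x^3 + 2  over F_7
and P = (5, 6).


Compute successive multiples of P until we hit O:
  1P = (5, 6)
  2P = (5, 1)
  3P = O

ord(P) = 3


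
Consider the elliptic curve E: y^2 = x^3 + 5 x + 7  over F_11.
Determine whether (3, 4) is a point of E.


Check whether y^2 = x^3 + 5 x + 7 (mod 11) for (x, y) = (3, 4).
LHS: y^2 = 4^2 mod 11 = 5
RHS: x^3 + 5 x + 7 = 3^3 + 5*3 + 7 mod 11 = 5
LHS = RHS

Yes, on the curve


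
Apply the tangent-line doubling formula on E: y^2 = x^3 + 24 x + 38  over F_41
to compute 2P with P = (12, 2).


Doubling: s = (3 x1^2 + a) / (2 y1)
s = (3*12^2 + 24) / (2*2) mod 41 = 32
x3 = s^2 - 2 x1 mod 41 = 32^2 - 2*12 = 16
y3 = s (x1 - x3) - y1 mod 41 = 32 * (12 - 16) - 2 = 34

2P = (16, 34)


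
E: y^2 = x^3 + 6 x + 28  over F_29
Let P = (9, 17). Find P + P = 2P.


Doubling: s = (3 x1^2 + a) / (2 y1)
s = (3*9^2 + 6) / (2*17) mod 29 = 15
x3 = s^2 - 2 x1 mod 29 = 15^2 - 2*9 = 4
y3 = s (x1 - x3) - y1 mod 29 = 15 * (9 - 4) - 17 = 0

2P = (4, 0)


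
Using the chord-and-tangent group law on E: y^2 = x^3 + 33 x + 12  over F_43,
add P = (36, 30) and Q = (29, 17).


P != Q, so use the chord formula.
s = (y2 - y1) / (x2 - x1) = (30) / (36) mod 43 = 8
x3 = s^2 - x1 - x2 mod 43 = 8^2 - 36 - 29 = 42
y3 = s (x1 - x3) - y1 mod 43 = 8 * (36 - 42) - 30 = 8

P + Q = (42, 8)


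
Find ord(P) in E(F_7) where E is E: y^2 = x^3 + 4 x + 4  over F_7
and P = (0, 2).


Compute successive multiples of P until we hit O:
  1P = (0, 2)
  2P = (1, 4)
  3P = (3, 6)
  4P = (5, 3)
  5P = (4, 0)
  6P = (5, 4)
  7P = (3, 1)
  8P = (1, 3)
  ... (continuing to 10P)
  10P = O

ord(P) = 10


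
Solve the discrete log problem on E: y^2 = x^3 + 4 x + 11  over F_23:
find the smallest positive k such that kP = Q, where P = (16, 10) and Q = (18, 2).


Enumerate multiples of P until we hit Q = (18, 2):
  1P = (16, 10)
  2P = (20, 15)
  3P = (13, 11)
  4P = (12, 4)
  5P = (3, 21)
  6P = (22, 11)
  7P = (1, 4)
  8P = (8, 7)
  9P = (11, 12)
  10P = (21, 15)
  11P = (10, 19)
  12P = (5, 8)
  13P = (18, 21)
  14P = (2, 21)
  15P = (17, 22)
  16P = (19, 0)
  17P = (17, 1)
  18P = (2, 2)
  19P = (18, 2)
Match found at i = 19.

k = 19


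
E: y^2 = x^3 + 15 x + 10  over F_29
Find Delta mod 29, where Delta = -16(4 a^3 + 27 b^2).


4 a^3 + 27 b^2 = 4*15^3 + 27*10^2 = 13500 + 2700 = 16200
Delta = -16 * (16200) = -259200
Delta mod 29 = 2

Delta = 2 (mod 29)


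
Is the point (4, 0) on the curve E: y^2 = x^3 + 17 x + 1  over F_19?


Check whether y^2 = x^3 + 17 x + 1 (mod 19) for (x, y) = (4, 0).
LHS: y^2 = 0^2 mod 19 = 0
RHS: x^3 + 17 x + 1 = 4^3 + 17*4 + 1 mod 19 = 0
LHS = RHS

Yes, on the curve


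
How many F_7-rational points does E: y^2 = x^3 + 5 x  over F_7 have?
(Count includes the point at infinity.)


For each x in F_7, count y with y^2 = x^3 + 5 x + 0 mod 7:
  x = 0: RHS = 0, y in [0]  -> 1 point(s)
  x = 2: RHS = 4, y in [2, 5]  -> 2 point(s)
  x = 3: RHS = 0, y in [0]  -> 1 point(s)
  x = 4: RHS = 0, y in [0]  -> 1 point(s)
  x = 6: RHS = 1, y in [1, 6]  -> 2 point(s)
Affine points: 7. Add the point at infinity: total = 8.

#E(F_7) = 8


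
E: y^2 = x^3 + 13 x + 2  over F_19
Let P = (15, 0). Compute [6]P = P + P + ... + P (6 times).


k = 6 = 110_2 (binary, LSB first: 011)
Double-and-add from P = (15, 0):
  bit 0 = 0: acc unchanged = O
  bit 1 = 1: acc = O + O = O
  bit 2 = 1: acc = O + O = O

6P = O


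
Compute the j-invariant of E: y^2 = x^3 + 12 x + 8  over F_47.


Delta = -16(4 a^3 + 27 b^2) mod 47 = 34
-1728 * (4 a)^3 = -1728 * (4*12)^3 mod 47 = 11
j = 11 * 34^(-1) mod 47 = 10

j = 10 (mod 47)


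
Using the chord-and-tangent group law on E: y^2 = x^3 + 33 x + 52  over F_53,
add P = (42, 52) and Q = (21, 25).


P != Q, so use the chord formula.
s = (y2 - y1) / (x2 - x1) = (26) / (32) mod 53 = 24
x3 = s^2 - x1 - x2 mod 53 = 24^2 - 42 - 21 = 36
y3 = s (x1 - x3) - y1 mod 53 = 24 * (42 - 36) - 52 = 39

P + Q = (36, 39)


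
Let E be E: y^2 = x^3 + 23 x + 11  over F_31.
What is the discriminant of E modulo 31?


4 a^3 + 27 b^2 = 4*23^3 + 27*11^2 = 48668 + 3267 = 51935
Delta = -16 * (51935) = -830960
Delta mod 31 = 26

Delta = 26 (mod 31)


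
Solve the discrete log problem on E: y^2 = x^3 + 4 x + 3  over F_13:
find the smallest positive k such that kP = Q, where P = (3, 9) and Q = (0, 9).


Enumerate multiples of P until we hit Q = (0, 9):
  1P = (3, 9)
  2P = (8, 12)
  3P = (6, 10)
  4P = (7, 7)
  5P = (0, 9)
Match found at i = 5.

k = 5


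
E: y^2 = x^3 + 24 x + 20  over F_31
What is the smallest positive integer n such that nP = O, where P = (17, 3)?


Compute successive multiples of P until we hit O:
  1P = (17, 3)
  2P = (16, 6)
  3P = (7, 29)
  4P = (15, 29)
  5P = (13, 7)
  6P = (2, 13)
  7P = (9, 2)
  8P = (21, 12)
  ... (continuing to 38P)
  38P = O

ord(P) = 38


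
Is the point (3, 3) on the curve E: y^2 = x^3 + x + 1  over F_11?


Check whether y^2 = x^3 + 1 x + 1 (mod 11) for (x, y) = (3, 3).
LHS: y^2 = 3^2 mod 11 = 9
RHS: x^3 + 1 x + 1 = 3^3 + 1*3 + 1 mod 11 = 9
LHS = RHS

Yes, on the curve


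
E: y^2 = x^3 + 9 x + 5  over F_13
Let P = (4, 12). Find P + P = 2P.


Doubling: s = (3 x1^2 + a) / (2 y1)
s = (3*4^2 + 9) / (2*12) mod 13 = 4
x3 = s^2 - 2 x1 mod 13 = 4^2 - 2*4 = 8
y3 = s (x1 - x3) - y1 mod 13 = 4 * (4 - 8) - 12 = 11

2P = (8, 11)


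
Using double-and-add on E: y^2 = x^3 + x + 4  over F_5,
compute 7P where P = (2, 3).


k = 7 = 111_2 (binary, LSB first: 111)
Double-and-add from P = (2, 3):
  bit 0 = 1: acc = O + (2, 3) = (2, 3)
  bit 1 = 1: acc = (2, 3) + (0, 3) = (3, 2)
  bit 2 = 1: acc = (3, 2) + (1, 1) = (0, 2)

7P = (0, 2)


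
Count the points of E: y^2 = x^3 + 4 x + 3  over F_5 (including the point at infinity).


For each x in F_5, count y with y^2 = x^3 + 4 x + 3 mod 5:
  x = 2: RHS = 4, y in [2, 3]  -> 2 point(s)
Affine points: 2. Add the point at infinity: total = 3.

#E(F_5) = 3


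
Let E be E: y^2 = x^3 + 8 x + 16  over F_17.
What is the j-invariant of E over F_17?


Delta = -16(4 a^3 + 27 b^2) mod 17 = 1
-1728 * (4 a)^3 = -1728 * (4*8)^3 mod 17 = 3
j = 3 * 1^(-1) mod 17 = 3

j = 3 (mod 17)


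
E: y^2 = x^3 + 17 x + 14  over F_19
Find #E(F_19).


For each x in F_19, count y with y^2 = x^3 + 17 x + 14 mod 19:
  x = 3: RHS = 16, y in [4, 15]  -> 2 point(s)
  x = 6: RHS = 9, y in [3, 16]  -> 2 point(s)
  x = 7: RHS = 1, y in [1, 18]  -> 2 point(s)
  x = 8: RHS = 16, y in [4, 15]  -> 2 point(s)
  x = 10: RHS = 6, y in [5, 14]  -> 2 point(s)
  x = 13: RHS = 0, y in [0]  -> 1 point(s)
Affine points: 11. Add the point at infinity: total = 12.

#E(F_19) = 12


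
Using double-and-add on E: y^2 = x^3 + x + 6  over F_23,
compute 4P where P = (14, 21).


k = 4 = 100_2 (binary, LSB first: 001)
Double-and-add from P = (14, 21):
  bit 0 = 0: acc unchanged = O
  bit 1 = 0: acc unchanged = O
  bit 2 = 1: acc = O + (0, 12) = (0, 12)

4P = (0, 12)


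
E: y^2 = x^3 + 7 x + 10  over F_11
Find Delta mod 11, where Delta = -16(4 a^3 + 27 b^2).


4 a^3 + 27 b^2 = 4*7^3 + 27*10^2 = 1372 + 2700 = 4072
Delta = -16 * (4072) = -65152
Delta mod 11 = 1

Delta = 1 (mod 11)


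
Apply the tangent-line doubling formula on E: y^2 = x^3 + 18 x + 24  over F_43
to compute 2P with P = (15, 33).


Doubling: s = (3 x1^2 + a) / (2 y1)
s = (3*15^2 + 18) / (2*33) mod 43 = 32
x3 = s^2 - 2 x1 mod 43 = 32^2 - 2*15 = 5
y3 = s (x1 - x3) - y1 mod 43 = 32 * (15 - 5) - 33 = 29

2P = (5, 29)


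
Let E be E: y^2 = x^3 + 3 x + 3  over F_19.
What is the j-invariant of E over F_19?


Delta = -16(4 a^3 + 27 b^2) mod 19 = 8
-1728 * (4 a)^3 = -1728 * (4*3)^3 mod 19 = 18
j = 18 * 8^(-1) mod 19 = 7

j = 7 (mod 19)


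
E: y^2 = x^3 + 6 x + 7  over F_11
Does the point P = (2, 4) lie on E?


Check whether y^2 = x^3 + 6 x + 7 (mod 11) for (x, y) = (2, 4).
LHS: y^2 = 4^2 mod 11 = 5
RHS: x^3 + 6 x + 7 = 2^3 + 6*2 + 7 mod 11 = 5
LHS = RHS

Yes, on the curve


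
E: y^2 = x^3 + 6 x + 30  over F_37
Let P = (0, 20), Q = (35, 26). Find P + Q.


P != Q, so use the chord formula.
s = (y2 - y1) / (x2 - x1) = (6) / (35) mod 37 = 34
x3 = s^2 - x1 - x2 mod 37 = 34^2 - 0 - 35 = 11
y3 = s (x1 - x3) - y1 mod 37 = 34 * (0 - 11) - 20 = 13

P + Q = (11, 13)


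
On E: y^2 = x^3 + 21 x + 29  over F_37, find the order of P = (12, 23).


Compute successive multiples of P until we hit O:
  1P = (12, 23)
  2P = (14, 12)
  3P = (32, 13)
  4P = (21, 0)
  5P = (32, 24)
  6P = (14, 25)
  7P = (12, 14)
  8P = O

ord(P) = 8


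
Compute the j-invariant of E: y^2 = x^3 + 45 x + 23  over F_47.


Delta = -16(4 a^3 + 27 b^2) mod 47 = 28
-1728 * (4 a)^3 = -1728 * (4*45)^3 mod 47 = 8
j = 8 * 28^(-1) mod 47 = 7

j = 7 (mod 47)


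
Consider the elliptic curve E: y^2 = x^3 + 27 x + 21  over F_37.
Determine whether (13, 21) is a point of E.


Check whether y^2 = x^3 + 27 x + 21 (mod 37) for (x, y) = (13, 21).
LHS: y^2 = 21^2 mod 37 = 34
RHS: x^3 + 27 x + 21 = 13^3 + 27*13 + 21 mod 37 = 16
LHS != RHS

No, not on the curve


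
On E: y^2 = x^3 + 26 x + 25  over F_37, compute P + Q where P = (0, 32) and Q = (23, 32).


P != Q, so use the chord formula.
s = (y2 - y1) / (x2 - x1) = (0) / (23) mod 37 = 0
x3 = s^2 - x1 - x2 mod 37 = 0^2 - 0 - 23 = 14
y3 = s (x1 - x3) - y1 mod 37 = 0 * (0 - 14) - 32 = 5

P + Q = (14, 5)


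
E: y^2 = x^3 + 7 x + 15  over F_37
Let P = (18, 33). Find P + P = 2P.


Doubling: s = (3 x1^2 + a) / (2 y1)
s = (3*18^2 + 7) / (2*33) mod 37 = 21
x3 = s^2 - 2 x1 mod 37 = 21^2 - 2*18 = 35
y3 = s (x1 - x3) - y1 mod 37 = 21 * (18 - 35) - 33 = 17

2P = (35, 17)


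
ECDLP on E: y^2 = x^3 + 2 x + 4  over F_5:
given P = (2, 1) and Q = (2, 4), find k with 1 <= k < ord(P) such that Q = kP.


Enumerate multiples of P until we hit Q = (2, 4):
  1P = (2, 1)
  2P = (0, 3)
  3P = (4, 1)
  4P = (4, 4)
  5P = (0, 2)
  6P = (2, 4)
Match found at i = 6.

k = 6


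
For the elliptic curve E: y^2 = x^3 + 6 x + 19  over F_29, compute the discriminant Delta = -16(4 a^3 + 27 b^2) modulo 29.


4 a^3 + 27 b^2 = 4*6^3 + 27*19^2 = 864 + 9747 = 10611
Delta = -16 * (10611) = -169776
Delta mod 29 = 19

Delta = 19 (mod 29)


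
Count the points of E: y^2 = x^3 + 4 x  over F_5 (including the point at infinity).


For each x in F_5, count y with y^2 = x^3 + 4 x + 0 mod 5:
  x = 0: RHS = 0, y in [0]  -> 1 point(s)
  x = 1: RHS = 0, y in [0]  -> 1 point(s)
  x = 2: RHS = 1, y in [1, 4]  -> 2 point(s)
  x = 3: RHS = 4, y in [2, 3]  -> 2 point(s)
  x = 4: RHS = 0, y in [0]  -> 1 point(s)
Affine points: 7. Add the point at infinity: total = 8.

#E(F_5) = 8


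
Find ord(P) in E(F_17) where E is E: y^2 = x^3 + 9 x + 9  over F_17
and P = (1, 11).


Compute successive multiples of P until we hit O:
  1P = (1, 11)
  2P = (16, 4)
  3P = (8, 7)
  4P = (0, 3)
  5P = (12, 3)
  6P = (2, 16)
  7P = (5, 3)
  8P = (15, 0)
  ... (continuing to 16P)
  16P = O

ord(P) = 16


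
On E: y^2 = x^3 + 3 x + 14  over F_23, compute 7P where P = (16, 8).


k = 7 = 111_2 (binary, LSB first: 111)
Double-and-add from P = (16, 8):
  bit 0 = 1: acc = O + (16, 8) = (16, 8)
  bit 1 = 1: acc = (16, 8) + (16, 15) = O
  bit 2 = 1: acc = O + (16, 8) = (16, 8)

7P = (16, 8)


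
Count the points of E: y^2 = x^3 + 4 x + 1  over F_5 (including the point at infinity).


For each x in F_5, count y with y^2 = x^3 + 4 x + 1 mod 5:
  x = 0: RHS = 1, y in [1, 4]  -> 2 point(s)
  x = 1: RHS = 1, y in [1, 4]  -> 2 point(s)
  x = 3: RHS = 0, y in [0]  -> 1 point(s)
  x = 4: RHS = 1, y in [1, 4]  -> 2 point(s)
Affine points: 7. Add the point at infinity: total = 8.

#E(F_5) = 8


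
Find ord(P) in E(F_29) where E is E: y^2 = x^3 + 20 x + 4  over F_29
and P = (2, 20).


Compute successive multiples of P until we hit O:
  1P = (2, 20)
  2P = (21, 17)
  3P = (0, 27)
  4P = (3, 27)
  5P = (15, 5)
  6P = (25, 11)
  7P = (26, 2)
  8P = (7, 20)
  ... (continuing to 30P)
  30P = O

ord(P) = 30


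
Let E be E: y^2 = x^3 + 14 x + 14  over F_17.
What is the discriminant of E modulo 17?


4 a^3 + 27 b^2 = 4*14^3 + 27*14^2 = 10976 + 5292 = 16268
Delta = -16 * (16268) = -260288
Delta mod 17 = 16

Delta = 16 (mod 17)


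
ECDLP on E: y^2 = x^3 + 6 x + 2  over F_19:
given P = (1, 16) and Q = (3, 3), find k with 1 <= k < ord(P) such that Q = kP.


Enumerate multiples of P until we hit Q = (3, 3):
  1P = (1, 16)
  2P = (5, 9)
  3P = (3, 16)
  4P = (15, 3)
  5P = (9, 5)
  6P = (10, 13)
  7P = (6, 11)
  8P = (13, 15)
  9P = (12, 15)
  10P = (17, 1)
  11P = (7, 11)
  12P = (8, 12)
  13P = (8, 7)
  14P = (7, 8)
  15P = (17, 18)
  16P = (12, 4)
  17P = (13, 4)
  18P = (6, 8)
  19P = (10, 6)
  20P = (9, 14)
  21P = (15, 16)
  22P = (3, 3)
Match found at i = 22.

k = 22


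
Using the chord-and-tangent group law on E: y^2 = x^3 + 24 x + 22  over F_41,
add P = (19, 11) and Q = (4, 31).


P != Q, so use the chord formula.
s = (y2 - y1) / (x2 - x1) = (20) / (26) mod 41 = 26
x3 = s^2 - x1 - x2 mod 41 = 26^2 - 19 - 4 = 38
y3 = s (x1 - x3) - y1 mod 41 = 26 * (19 - 38) - 11 = 28

P + Q = (38, 28)


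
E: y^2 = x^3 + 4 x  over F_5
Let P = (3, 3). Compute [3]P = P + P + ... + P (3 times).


k = 3 = 11_2 (binary, LSB first: 11)
Double-and-add from P = (3, 3):
  bit 0 = 1: acc = O + (3, 3) = (3, 3)
  bit 1 = 1: acc = (3, 3) + (0, 0) = (3, 2)

3P = (3, 2)


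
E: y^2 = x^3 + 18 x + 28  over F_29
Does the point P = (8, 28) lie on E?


Check whether y^2 = x^3 + 18 x + 28 (mod 29) for (x, y) = (8, 28).
LHS: y^2 = 28^2 mod 29 = 1
RHS: x^3 + 18 x + 28 = 8^3 + 18*8 + 28 mod 29 = 17
LHS != RHS

No, not on the curve


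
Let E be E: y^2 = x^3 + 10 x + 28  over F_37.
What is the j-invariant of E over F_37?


Delta = -16(4 a^3 + 27 b^2) mod 37 = 20
-1728 * (4 a)^3 = -1728 * (4*10)^3 mod 37 = 1
j = 1 * 20^(-1) mod 37 = 13

j = 13 (mod 37)


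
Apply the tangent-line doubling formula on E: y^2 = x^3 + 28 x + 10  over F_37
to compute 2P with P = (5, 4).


Doubling: s = (3 x1^2 + a) / (2 y1)
s = (3*5^2 + 28) / (2*4) mod 37 = 36
x3 = s^2 - 2 x1 mod 37 = 36^2 - 2*5 = 28
y3 = s (x1 - x3) - y1 mod 37 = 36 * (5 - 28) - 4 = 19

2P = (28, 19)


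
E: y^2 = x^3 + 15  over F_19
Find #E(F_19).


For each x in F_19, count y with y^2 = x^3 + 0 x + 15 mod 19:
  x = 1: RHS = 16, y in [4, 15]  -> 2 point(s)
  x = 2: RHS = 4, y in [2, 17]  -> 2 point(s)
  x = 3: RHS = 4, y in [2, 17]  -> 2 point(s)
  x = 5: RHS = 7, y in [8, 11]  -> 2 point(s)
  x = 7: RHS = 16, y in [4, 15]  -> 2 point(s)
  x = 11: RHS = 16, y in [4, 15]  -> 2 point(s)
  x = 14: RHS = 4, y in [2, 17]  -> 2 point(s)
  x = 16: RHS = 7, y in [8, 11]  -> 2 point(s)
  x = 17: RHS = 7, y in [8, 11]  -> 2 point(s)
Affine points: 18. Add the point at infinity: total = 19.

#E(F_19) = 19


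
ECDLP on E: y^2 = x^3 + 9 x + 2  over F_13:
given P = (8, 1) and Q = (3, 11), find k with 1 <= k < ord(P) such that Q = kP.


Enumerate multiples of P until we hit Q = (3, 11):
  1P = (8, 1)
  2P = (6, 5)
  3P = (3, 2)
  4P = (1, 8)
  5P = (5, 9)
  6P = (10, 0)
  7P = (5, 4)
  8P = (1, 5)
  9P = (3, 11)
Match found at i = 9.

k = 9


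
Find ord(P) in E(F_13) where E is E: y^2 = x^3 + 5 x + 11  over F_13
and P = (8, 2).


Compute successive multiples of P until we hit O:
  1P = (8, 2)
  2P = (7, 5)
  3P = (7, 8)
  4P = (8, 11)
  5P = O

ord(P) = 5


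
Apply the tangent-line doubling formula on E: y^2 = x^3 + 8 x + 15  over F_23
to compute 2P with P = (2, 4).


Doubling: s = (3 x1^2 + a) / (2 y1)
s = (3*2^2 + 8) / (2*4) mod 23 = 14
x3 = s^2 - 2 x1 mod 23 = 14^2 - 2*2 = 8
y3 = s (x1 - x3) - y1 mod 23 = 14 * (2 - 8) - 4 = 4

2P = (8, 4)


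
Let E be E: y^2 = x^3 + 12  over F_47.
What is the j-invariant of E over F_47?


Delta = -16(4 a^3 + 27 b^2) mod 47 = 20
-1728 * (4 a)^3 = -1728 * (4*0)^3 mod 47 = 0
j = 0 * 20^(-1) mod 47 = 0

j = 0 (mod 47)


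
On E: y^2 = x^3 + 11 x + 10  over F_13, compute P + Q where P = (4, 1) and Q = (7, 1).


P != Q, so use the chord formula.
s = (y2 - y1) / (x2 - x1) = (0) / (3) mod 13 = 0
x3 = s^2 - x1 - x2 mod 13 = 0^2 - 4 - 7 = 2
y3 = s (x1 - x3) - y1 mod 13 = 0 * (4 - 2) - 1 = 12

P + Q = (2, 12)


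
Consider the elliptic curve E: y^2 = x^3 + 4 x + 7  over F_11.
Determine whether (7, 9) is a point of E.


Check whether y^2 = x^3 + 4 x + 7 (mod 11) for (x, y) = (7, 9).
LHS: y^2 = 9^2 mod 11 = 4
RHS: x^3 + 4 x + 7 = 7^3 + 4*7 + 7 mod 11 = 4
LHS = RHS

Yes, on the curve


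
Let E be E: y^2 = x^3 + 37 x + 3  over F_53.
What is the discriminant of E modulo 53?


4 a^3 + 27 b^2 = 4*37^3 + 27*3^2 = 202612 + 243 = 202855
Delta = -16 * (202855) = -3245680
Delta mod 53 = 40

Delta = 40 (mod 53)


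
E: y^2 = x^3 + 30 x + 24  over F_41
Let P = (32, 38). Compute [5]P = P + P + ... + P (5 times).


k = 5 = 101_2 (binary, LSB first: 101)
Double-and-add from P = (32, 38):
  bit 0 = 1: acc = O + (32, 38) = (32, 38)
  bit 1 = 0: acc unchanged = (32, 38)
  bit 2 = 1: acc = (32, 38) + (18, 0) = (31, 35)

5P = (31, 35)


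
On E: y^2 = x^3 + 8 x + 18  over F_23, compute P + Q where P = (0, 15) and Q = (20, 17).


P != Q, so use the chord formula.
s = (y2 - y1) / (x2 - x1) = (2) / (20) mod 23 = 7
x3 = s^2 - x1 - x2 mod 23 = 7^2 - 0 - 20 = 6
y3 = s (x1 - x3) - y1 mod 23 = 7 * (0 - 6) - 15 = 12

P + Q = (6, 12)


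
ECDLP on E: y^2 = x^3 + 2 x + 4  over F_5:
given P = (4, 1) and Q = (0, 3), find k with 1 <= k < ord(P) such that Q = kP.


Enumerate multiples of P until we hit Q = (0, 3):
  1P = (4, 1)
  2P = (2, 4)
  3P = (0, 3)
Match found at i = 3.

k = 3


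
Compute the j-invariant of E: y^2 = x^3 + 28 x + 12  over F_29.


Delta = -16(4 a^3 + 27 b^2) mod 29 = 3
-1728 * (4 a)^3 = -1728 * (4*28)^3 mod 29 = 15
j = 15 * 3^(-1) mod 29 = 5

j = 5 (mod 29)


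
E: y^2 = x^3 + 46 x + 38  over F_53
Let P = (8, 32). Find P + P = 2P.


Doubling: s = (3 x1^2 + a) / (2 y1)
s = (3*8^2 + 46) / (2*32) mod 53 = 12
x3 = s^2 - 2 x1 mod 53 = 12^2 - 2*8 = 22
y3 = s (x1 - x3) - y1 mod 53 = 12 * (8 - 22) - 32 = 12

2P = (22, 12)


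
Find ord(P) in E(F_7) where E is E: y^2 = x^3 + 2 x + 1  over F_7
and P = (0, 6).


Compute successive multiples of P until we hit O:
  1P = (0, 6)
  2P = (1, 2)
  3P = (1, 5)
  4P = (0, 1)
  5P = O

ord(P) = 5


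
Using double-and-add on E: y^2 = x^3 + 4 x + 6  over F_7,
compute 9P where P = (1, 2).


k = 9 = 1001_2 (binary, LSB first: 1001)
Double-and-add from P = (1, 2):
  bit 0 = 1: acc = O + (1, 2) = (1, 2)
  bit 1 = 0: acc unchanged = (1, 2)
  bit 2 = 0: acc unchanged = (1, 2)
  bit 3 = 1: acc = (1, 2) + (2, 1) = (5, 2)

9P = (5, 2)


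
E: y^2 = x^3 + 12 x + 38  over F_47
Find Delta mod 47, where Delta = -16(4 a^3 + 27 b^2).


4 a^3 + 27 b^2 = 4*12^3 + 27*38^2 = 6912 + 38988 = 45900
Delta = -16 * (45900) = -734400
Delta mod 47 = 22

Delta = 22 (mod 47)


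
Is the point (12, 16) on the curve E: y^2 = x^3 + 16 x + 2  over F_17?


Check whether y^2 = x^3 + 16 x + 2 (mod 17) for (x, y) = (12, 16).
LHS: y^2 = 16^2 mod 17 = 1
RHS: x^3 + 16 x + 2 = 12^3 + 16*12 + 2 mod 17 = 1
LHS = RHS

Yes, on the curve


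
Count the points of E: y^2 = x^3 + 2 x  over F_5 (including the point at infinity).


For each x in F_5, count y with y^2 = x^3 + 2 x + 0 mod 5:
  x = 0: RHS = 0, y in [0]  -> 1 point(s)
Affine points: 1. Add the point at infinity: total = 2.

#E(F_5) = 2


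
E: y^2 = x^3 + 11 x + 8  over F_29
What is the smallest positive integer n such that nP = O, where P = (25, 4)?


Compute successive multiples of P until we hit O:
  1P = (25, 4)
  2P = (13, 12)
  3P = (14, 8)
  4P = (28, 5)
  5P = (18, 8)
  6P = (10, 4)
  7P = (23, 25)
  8P = (26, 21)
  ... (continuing to 18P)
  18P = O

ord(P) = 18


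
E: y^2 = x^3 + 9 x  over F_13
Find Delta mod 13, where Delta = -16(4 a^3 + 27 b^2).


4 a^3 + 27 b^2 = 4*9^3 + 27*0^2 = 2916 + 0 = 2916
Delta = -16 * (2916) = -46656
Delta mod 13 = 1

Delta = 1 (mod 13)


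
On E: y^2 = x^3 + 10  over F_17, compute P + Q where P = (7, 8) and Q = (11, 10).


P != Q, so use the chord formula.
s = (y2 - y1) / (x2 - x1) = (2) / (4) mod 17 = 9
x3 = s^2 - x1 - x2 mod 17 = 9^2 - 7 - 11 = 12
y3 = s (x1 - x3) - y1 mod 17 = 9 * (7 - 12) - 8 = 15

P + Q = (12, 15)


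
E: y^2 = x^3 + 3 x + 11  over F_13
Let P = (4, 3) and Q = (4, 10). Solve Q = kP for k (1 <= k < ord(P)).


Enumerate multiples of P until we hit Q = (4, 10):
  1P = (4, 3)
  2P = (9, 0)
  3P = (4, 10)
Match found at i = 3.

k = 3


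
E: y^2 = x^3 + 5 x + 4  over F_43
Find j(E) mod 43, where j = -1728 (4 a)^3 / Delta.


Delta = -16(4 a^3 + 27 b^2) mod 43 = 9
-1728 * (4 a)^3 = -1728 * (4*5)^3 mod 43 = 27
j = 27 * 9^(-1) mod 43 = 3

j = 3 (mod 43)


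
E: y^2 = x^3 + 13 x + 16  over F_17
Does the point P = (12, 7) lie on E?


Check whether y^2 = x^3 + 13 x + 16 (mod 17) for (x, y) = (12, 7).
LHS: y^2 = 7^2 mod 17 = 15
RHS: x^3 + 13 x + 16 = 12^3 + 13*12 + 16 mod 17 = 13
LHS != RHS

No, not on the curve
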